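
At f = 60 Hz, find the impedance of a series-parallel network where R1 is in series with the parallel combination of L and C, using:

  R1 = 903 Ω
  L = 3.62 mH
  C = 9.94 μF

Step 1 — Angular frequency: ω = 2π·f = 2π·60 = 377 rad/s.
Step 2 — Component impedances:
  R1: Z = R = 903 Ω
  L: Z = jωL = j·377·0.00362 = 0 + j1.365 Ω
  C: Z = 1/(jωC) = -j/(ω·C) = 0 - j266.9 Ω
Step 3 — Parallel branch: L || C = 1/(1/L + 1/C) = 0 + j1.372 Ω.
Step 4 — Series with R1: Z_total = R1 + (L || C) = 903 + j1.372 Ω = 903∠0.1° Ω.

Z = 903 + j1.372 Ω = 903∠0.1° Ω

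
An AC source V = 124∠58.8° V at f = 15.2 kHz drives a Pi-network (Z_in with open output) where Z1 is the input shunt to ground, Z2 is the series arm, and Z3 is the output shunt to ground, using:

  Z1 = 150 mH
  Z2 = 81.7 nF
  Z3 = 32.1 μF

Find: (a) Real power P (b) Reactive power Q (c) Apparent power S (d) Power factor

Step 1 — Angular frequency: ω = 2π·f = 2π·1.52e+04 = 9.55e+04 rad/s.
Step 2 — Component impedances:
  Z1: Z = jωL = j·9.55e+04·0.15 = 0 + j1.433e+04 Ω
  Z2: Z = 1/(jωC) = -j/(ω·C) = 0 - j128.2 Ω
  Z3: Z = 1/(jωC) = -j/(ω·C) = 0 - j0.3262 Ω
Step 3 — With open output, the series arm Z2 and the output shunt Z3 appear in series to ground: Z2 + Z3 = 0 - j128.5 Ω.
Step 4 — Parallel with input shunt Z1: Z_in = Z1 || (Z2 + Z3) = 0 - j129.6 Ω = 129.6∠-90.0° Ω.
Step 5 — Source phasor: V = 124∠58.8° V = 64.24 + j106.1 V.
Step 6 — Current: I = V / Z = -0.8181 + j0.4955 A = 0.9564∠148.8° A.
Step 7 — Complex power: S = V·I* = 0 - j118.6 VA.
Step 8 — Real power: P = Re(S) = 0 W.
Step 9 — Reactive power: Q = Im(S) = -118.6 VAR.
Step 10 — Apparent power: |S| = 118.6 VA.
Step 11 — Power factor: PF = P/|S| = 0 (leading).

(a) P = 0 W  (b) Q = -118.6 VAR  (c) S = 118.6 VA  (d) PF = 0 (leading)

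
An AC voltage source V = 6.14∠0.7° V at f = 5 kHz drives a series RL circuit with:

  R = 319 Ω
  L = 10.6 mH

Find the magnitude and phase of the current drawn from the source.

Step 1 — Angular frequency: ω = 2π·f = 2π·5000 = 3.142e+04 rad/s.
Step 2 — Component impedances:
  R: Z = R = 319 Ω
  L: Z = jωL = j·3.142e+04·0.0106 = 0 + j333 Ω
Step 3 — Series combination: Z_total = R + L = 319 + j333 Ω = 461.1∠46.2° Ω.
Step 4 — Source phasor: V = 6.14∠0.7° V = 6.14 + j0.07501 V.
Step 5 — Ohm's law: I = V / Z_total = (6.14 + j0.07501) / (319 + j333) = 0.009327 - j0.009502 A.
Step 6 — Convert to polar: |I| = 0.01331 A, ∠I = -45.5°.

I = 0.01331∠-45.5° A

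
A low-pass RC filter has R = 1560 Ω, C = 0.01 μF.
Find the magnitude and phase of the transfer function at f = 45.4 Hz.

Step 1 — Angular frequency: ω = 2π·45.4 = 285.3 rad/s.
Step 2 — Transfer function: H(jω) = 1/(1 + jωRC).
Step 3 — Denominator: 1 + jωRC = 1 + j·285.3·1560·1e-08 = 1 + j0.00445.
Step 4 — H = 1 - j0.00445.
Step 5 — Magnitude: |H| = 1 (-0.0 dB); phase: φ = -0.3°.

|H| = 1 (-0.0 dB), φ = -0.3°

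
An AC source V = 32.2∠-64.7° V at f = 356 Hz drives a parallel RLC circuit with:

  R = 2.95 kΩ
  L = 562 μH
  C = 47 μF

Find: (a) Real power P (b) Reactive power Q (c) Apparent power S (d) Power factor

Step 1 — Angular frequency: ω = 2π·f = 2π·356 = 2237 rad/s.
Step 2 — Component impedances:
  R: Z = R = 2950 Ω
  L: Z = jωL = j·2237·0.000562 = 0 + j1.257 Ω
  C: Z = 1/(jωC) = -j/(ω·C) = 0 - j9.512 Ω
Step 3 — Parallel combination: 1/Z_total = 1/R + 1/L + 1/C; Z_total = 0.0007113 + j1.449 Ω = 1.449∠90.0° Ω.
Step 4 — Source phasor: V = 32.2∠-64.7° V = 13.76 - j29.11 V.
Step 5 — Current: I = V / Z = -20.09 - j9.51 A = 22.23∠-154.7° A.
Step 6 — Complex power: S = V·I* = 0.3515 + j715.8 VA.
Step 7 — Real power: P = Re(S) = 0.3515 W.
Step 8 — Reactive power: Q = Im(S) = 715.8 VAR.
Step 9 — Apparent power: |S| = 715.8 VA.
Step 10 — Power factor: PF = P/|S| = 0.000491 (lagging).

(a) P = 0.3515 W  (b) Q = 715.8 VAR  (c) S = 715.8 VA  (d) PF = 0.000491 (lagging)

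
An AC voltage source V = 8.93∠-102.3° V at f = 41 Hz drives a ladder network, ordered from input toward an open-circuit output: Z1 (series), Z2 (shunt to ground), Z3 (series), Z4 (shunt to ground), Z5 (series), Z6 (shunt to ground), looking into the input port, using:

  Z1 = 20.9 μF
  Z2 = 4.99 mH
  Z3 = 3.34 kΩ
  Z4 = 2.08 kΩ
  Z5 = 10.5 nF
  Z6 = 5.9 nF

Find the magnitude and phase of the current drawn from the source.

Step 1 — Angular frequency: ω = 2π·f = 2π·41 = 257.6 rad/s.
Step 2 — Component impedances:
  Z1: Z = 1/(jωC) = -j/(ω·C) = 0 - j185.7 Ω
  Z2: Z = jωL = j·257.6·0.00499 = 0 + j1.285 Ω
  Z3: Z = R = 3340 Ω
  Z4: Z = R = 2080 Ω
  Z5: Z = 1/(jωC) = -j/(ω·C) = 0 - j3.697e+05 Ω
  Z6: Z = 1/(jωC) = -j/(ω·C) = 0 - j6.579e+05 Ω
Step 3 — Ladder network (open output): work backward from the far end, alternating series and parallel combinations. Z_in = 0.0003049 - j184.4 Ω = 184.4∠-90.0° Ω.
Step 4 — Source phasor: V = 8.93∠-102.3° V = -1.902 - j8.725 V.
Step 5 — Ohm's law: I = V / Z_total = (-1.902 - j8.725) / (0.0003049 - j184.4) = 0.0473 - j0.01031 A.
Step 6 — Convert to polar: |I| = 0.04841 A, ∠I = -12.3°.

I = 0.04841∠-12.3° A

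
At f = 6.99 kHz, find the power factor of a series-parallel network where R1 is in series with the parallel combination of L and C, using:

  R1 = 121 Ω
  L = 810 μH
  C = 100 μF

Step 1 — Angular frequency: ω = 2π·f = 2π·6990 = 4.392e+04 rad/s.
Step 2 — Component impedances:
  R1: Z = R = 121 Ω
  L: Z = jωL = j·4.392e+04·0.00081 = 0 + j35.57 Ω
  C: Z = 1/(jωC) = -j/(ω·C) = 0 - j0.2277 Ω
Step 3 — Parallel branch: L || C = 1/(1/L + 1/C) = 0 - j0.2292 Ω.
Step 4 — Series with R1: Z_total = R1 + (L || C) = 121 - j0.2292 Ω = 121∠-0.1° Ω.
Step 5 — Power factor: PF = cos(φ) = Re(Z)/|Z| = 121/121 = 1.
Step 6 — Type: Im(Z) = -0.2292 ⇒ leading (phase φ = -0.1°).

PF = 1 (leading, φ = -0.1°)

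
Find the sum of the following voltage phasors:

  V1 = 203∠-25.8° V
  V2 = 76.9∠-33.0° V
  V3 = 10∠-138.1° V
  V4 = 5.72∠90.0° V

Step 1 — Convert each phasor to rectangular form:
  V1 = 203·(cos(-25.8°) + j·sin(-25.8°)) = 182.8 - j88.35 V
  V2 = 76.9·(cos(-33.0°) + j·sin(-33.0°)) = 64.49 - j41.88 V
  V3 = 10·(cos(-138.1°) + j·sin(-138.1°)) = -7.443 - j6.678 V
  V4 = 5.72·(cos(90.0°) + j·sin(90.0°)) = 0 + j5.72 V
Step 2 — Sum components: V_total = 239.8 - j131.2 V.
Step 3 — Convert to polar: |V_total| = 273.4 V, ∠V_total = -28.7°.

V_total = 273.4∠-28.7° V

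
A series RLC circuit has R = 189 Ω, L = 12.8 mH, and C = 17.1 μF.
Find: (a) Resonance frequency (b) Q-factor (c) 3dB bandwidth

Step 1 — Resonance condition Im(Z)=0 gives ω₀ = 1/√(LC).
Step 2 — ω₀ = 1/√(0.0128·1.71e-05) = 2137 rad/s.
Step 3 — f₀ = ω₀/(2π) = 340.2 Hz.
Step 4 — Series Q: Q = ω₀L/R = 2137·0.0128/189 = 0.1448.
Step 5 — 3dB bandwidth: Δω = ω₀/Q = 1.477e+04 rad/s; BW = Δω/(2π) = 2350 Hz.

(a) f₀ = 340.2 Hz  (b) Q = 0.1448  (c) BW = 2350 Hz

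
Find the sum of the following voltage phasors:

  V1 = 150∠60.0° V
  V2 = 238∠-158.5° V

Step 1 — Convert each phasor to rectangular form:
  V1 = 150·(cos(60.0°) + j·sin(60.0°)) = 75 + j129.9 V
  V2 = 238·(cos(-158.5°) + j·sin(-158.5°)) = -221.4 - j87.23 V
Step 2 — Sum components: V_total = -146.4 + j42.68 V.
Step 3 — Convert to polar: |V_total| = 152.5 V, ∠V_total = 163.8°.

V_total = 152.5∠163.8° V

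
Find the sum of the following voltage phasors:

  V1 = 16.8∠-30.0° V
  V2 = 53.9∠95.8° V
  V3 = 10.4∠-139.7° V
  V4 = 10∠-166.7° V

Step 1 — Convert each phasor to rectangular form:
  V1 = 16.8·(cos(-30.0°) + j·sin(-30.0°)) = 14.55 - j8.4 V
  V2 = 53.9·(cos(95.8°) + j·sin(95.8°)) = -5.447 + j53.62 V
  V3 = 10.4·(cos(-139.7°) + j·sin(-139.7°)) = -7.932 - j6.727 V
  V4 = 10·(cos(-166.7°) + j·sin(-166.7°)) = -9.732 - j2.3 V
Step 2 — Sum components: V_total = -8.561 + j36.2 V.
Step 3 — Convert to polar: |V_total| = 37.2 V, ∠V_total = 103.3°.

V_total = 37.2∠103.3° V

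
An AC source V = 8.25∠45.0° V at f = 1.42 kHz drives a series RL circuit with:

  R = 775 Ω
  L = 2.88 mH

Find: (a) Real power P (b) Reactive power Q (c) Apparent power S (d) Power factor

Step 1 — Angular frequency: ω = 2π·f = 2π·1420 = 8922 rad/s.
Step 2 — Component impedances:
  R: Z = R = 775 Ω
  L: Z = jωL = j·8922·0.00288 = 0 + j25.7 Ω
Step 3 — Series combination: Z_total = R + L = 775 + j25.7 Ω = 775.4∠1.9° Ω.
Step 4 — Source phasor: V = 8.25∠45.0° V = 5.834 + j5.834 V.
Step 5 — Current: I = V / Z = 0.007768 + j0.00727 A = 0.01064∠43.1° A.
Step 6 — Complex power: S = V·I* = 0.08773 + j0.002909 VA.
Step 7 — Real power: P = Re(S) = 0.08773 W.
Step 8 — Reactive power: Q = Im(S) = 0.002909 VAR.
Step 9 — Apparent power: |S| = 0.08777 VA.
Step 10 — Power factor: PF = P/|S| = 0.9995 (lagging).

(a) P = 0.08773 W  (b) Q = 0.002909 VAR  (c) S = 0.08777 VA  (d) PF = 0.9995 (lagging)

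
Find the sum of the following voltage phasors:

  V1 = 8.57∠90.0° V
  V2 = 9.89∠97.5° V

Step 1 — Convert each phasor to rectangular form:
  V1 = 8.57·(cos(90.0°) + j·sin(90.0°)) = 0 + j8.57 V
  V2 = 9.89·(cos(97.5°) + j·sin(97.5°)) = -1.291 + j9.805 V
Step 2 — Sum components: V_total = -1.291 + j18.38 V.
Step 3 — Convert to polar: |V_total| = 18.42 V, ∠V_total = 94.0°.

V_total = 18.42∠94.0° V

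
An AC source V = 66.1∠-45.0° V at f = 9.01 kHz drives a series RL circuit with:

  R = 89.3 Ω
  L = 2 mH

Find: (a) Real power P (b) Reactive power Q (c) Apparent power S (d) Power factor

Step 1 — Angular frequency: ω = 2π·f = 2π·9010 = 5.661e+04 rad/s.
Step 2 — Component impedances:
  R: Z = R = 89.3 Ω
  L: Z = jωL = j·5.661e+04·0.002 = 0 + j113.2 Ω
Step 3 — Series combination: Z_total = R + L = 89.3 + j113.2 Ω = 144.2∠51.7° Ω.
Step 4 — Source phasor: V = 66.1∠-45.0° V = 46.74 - j46.74 V.
Step 5 — Current: I = V / Z = -0.05377 - j0.4552 A = 0.4584∠-96.7° A.
Step 6 — Complex power: S = V·I* = 18.76 + j23.79 VA.
Step 7 — Real power: P = Re(S) = 18.76 W.
Step 8 — Reactive power: Q = Im(S) = 23.79 VAR.
Step 9 — Apparent power: |S| = 30.3 VA.
Step 10 — Power factor: PF = P/|S| = 0.6193 (lagging).

(a) P = 18.76 W  (b) Q = 23.79 VAR  (c) S = 30.3 VA  (d) PF = 0.6193 (lagging)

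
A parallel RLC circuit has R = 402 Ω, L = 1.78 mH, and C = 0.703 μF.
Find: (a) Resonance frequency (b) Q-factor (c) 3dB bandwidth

Step 1 — Resonance: ω₀ = 1/√(LC) = 1/√(0.00178·7.03e-07) = 2.827e+04 rad/s.
Step 2 — f₀ = ω₀/(2π) = 4499 Hz.
Step 3 — Parallel Q: Q = R/(ω₀L) = 402/(2.827e+04·0.00178) = 7.989.
Step 4 — Bandwidth: Δω = ω₀/Q = 3538 rad/s; BW = Δω/(2π) = 563.2 Hz.

(a) f₀ = 4499 Hz  (b) Q = 7.989  (c) BW = 563.2 Hz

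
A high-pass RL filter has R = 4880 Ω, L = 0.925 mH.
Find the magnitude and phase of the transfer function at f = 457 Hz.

Step 1 — Angular frequency: ω = 2π·457 = 2871 rad/s.
Step 2 — Transfer function: H(jω) = jωL/(R + jωL).
Step 3 — Numerator jωL = j·2.656; denominator R + jωL = 4880 + j2.656.
Step 4 — H = 2.962e-07 + j0.0005443.
Step 5 — Magnitude: |H| = 0.0005443 (-65.3 dB); phase: φ = 90.0°.

|H| = 0.0005443 (-65.3 dB), φ = 90.0°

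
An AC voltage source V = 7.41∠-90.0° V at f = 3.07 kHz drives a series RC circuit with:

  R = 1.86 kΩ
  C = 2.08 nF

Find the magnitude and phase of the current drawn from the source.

Step 1 — Angular frequency: ω = 2π·f = 2π·3070 = 1.929e+04 rad/s.
Step 2 — Component impedances:
  R: Z = R = 1860 Ω
  C: Z = 1/(jωC) = -j/(ω·C) = 0 - j2.492e+04 Ω
Step 3 — Series combination: Z_total = R + C = 1860 - j2.492e+04 Ω = 2.499e+04∠-85.7° Ω.
Step 4 — Source phasor: V = 7.41∠-90.0° V = 0 - j7.41 V.
Step 5 — Ohm's law: I = V / Z_total = (0 - j7.41) / (1860 - j2.492e+04) = 0.0002957 - j2.206e-05 A.
Step 6 — Convert to polar: |I| = 0.0002965 A, ∠I = -4.3°.

I = 0.0002965∠-4.3° A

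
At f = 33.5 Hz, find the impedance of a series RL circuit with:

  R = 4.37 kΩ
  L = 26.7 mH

Step 1 — Angular frequency: ω = 2π·f = 2π·33.5 = 210.5 rad/s.
Step 2 — Component impedances:
  R: Z = R = 4370 Ω
  L: Z = jωL = j·210.5·0.0267 = 0 + j5.62 Ω
Step 3 — Series combination: Z_total = R + L = 4370 + j5.62 Ω = 4370∠0.1° Ω.

Z = 4370 + j5.62 Ω = 4370∠0.1° Ω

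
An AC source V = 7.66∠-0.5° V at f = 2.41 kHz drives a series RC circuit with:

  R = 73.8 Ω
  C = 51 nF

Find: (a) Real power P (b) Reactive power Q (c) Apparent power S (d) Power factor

Step 1 — Angular frequency: ω = 2π·f = 2π·2410 = 1.514e+04 rad/s.
Step 2 — Component impedances:
  R: Z = R = 73.8 Ω
  C: Z = 1/(jωC) = -j/(ω·C) = 0 - j1295 Ω
Step 3 — Series combination: Z_total = R + C = 73.8 - j1295 Ω = 1297∠-86.7° Ω.
Step 4 — Source phasor: V = 7.66∠-0.5° V = 7.66 - j0.06685 V.
Step 5 — Current: I = V / Z = 0.0003875 + j0.005893 A = 0.005906∠86.2° A.
Step 6 — Complex power: S = V·I* = 0.002574 - j0.04517 VA.
Step 7 — Real power: P = Re(S) = 0.002574 W.
Step 8 — Reactive power: Q = Im(S) = -0.04517 VAR.
Step 9 — Apparent power: |S| = 0.04524 VA.
Step 10 — Power factor: PF = P/|S| = 0.0569 (leading).

(a) P = 0.002574 W  (b) Q = -0.04517 VAR  (c) S = 0.04524 VA  (d) PF = 0.0569 (leading)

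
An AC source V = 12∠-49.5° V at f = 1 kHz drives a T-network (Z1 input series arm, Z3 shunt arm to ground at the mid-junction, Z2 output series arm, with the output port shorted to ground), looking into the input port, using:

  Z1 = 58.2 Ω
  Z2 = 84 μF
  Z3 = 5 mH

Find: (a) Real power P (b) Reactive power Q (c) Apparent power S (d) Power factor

Step 1 — Angular frequency: ω = 2π·f = 2π·1000 = 6283 rad/s.
Step 2 — Component impedances:
  Z1: Z = R = 58.2 Ω
  Z2: Z = 1/(jωC) = -j/(ω·C) = 0 - j1.895 Ω
  Z3: Z = jωL = j·6283·0.005 = 0 + j31.42 Ω
Step 3 — With the output port shorted to ground, the output series arm Z2 runs from the junction to ground; the shunt arm Z3 also runs from the junction to ground. They appear in parallel: Z3 || Z2 = 0 - j2.016 Ω.
Step 4 — Series with input arm Z1: Z_in = Z1 + (Z3 || Z2) = 58.2 - j2.016 Ω = 58.23∠-2.0° Ω.
Step 5 — Source phasor: V = 12∠-49.5° V = 7.793 - j9.125 V.
Step 6 — Current: I = V / Z = 0.1392 - j0.152 A = 0.2061∠-47.5° A.
Step 7 — Complex power: S = V·I* = 2.471 - j0.08562 VA.
Step 8 — Real power: P = Re(S) = 2.471 W.
Step 9 — Reactive power: Q = Im(S) = -0.08562 VAR.
Step 10 — Apparent power: |S| = 2.473 VA.
Step 11 — Power factor: PF = P/|S| = 0.9994 (leading).

(a) P = 2.471 W  (b) Q = -0.08562 VAR  (c) S = 2.473 VA  (d) PF = 0.9994 (leading)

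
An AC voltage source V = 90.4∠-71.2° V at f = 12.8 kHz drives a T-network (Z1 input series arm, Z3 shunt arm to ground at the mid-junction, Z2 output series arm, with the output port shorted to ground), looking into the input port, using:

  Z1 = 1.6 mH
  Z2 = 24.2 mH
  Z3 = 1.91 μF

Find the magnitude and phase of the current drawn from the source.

Step 1 — Angular frequency: ω = 2π·f = 2π·1.28e+04 = 8.042e+04 rad/s.
Step 2 — Component impedances:
  Z1: Z = jωL = j·8.042e+04·0.0016 = 0 + j128.7 Ω
  Z2: Z = jωL = j·8.042e+04·0.0242 = 0 + j1946 Ω
  Z3: Z = 1/(jωC) = -j/(ω·C) = 0 - j6.51 Ω
Step 3 — With the output port shorted to ground, the output series arm Z2 runs from the junction to ground; the shunt arm Z3 also runs from the junction to ground. They appear in parallel: Z3 || Z2 = 0 - j6.532 Ω.
Step 4 — Series with input arm Z1: Z_in = Z1 + (Z3 || Z2) = 0 + j122.1 Ω = 122.1∠90.0° Ω.
Step 5 — Source phasor: V = 90.4∠-71.2° V = 29.13 - j85.58 V.
Step 6 — Ohm's law: I = V / Z_total = (29.13 - j85.58) / (0 + j122.1) = -0.7006 - j0.2385 A.
Step 7 — Convert to polar: |I| = 0.7401 A, ∠I = -161.2°.

I = 0.7401∠-161.2° A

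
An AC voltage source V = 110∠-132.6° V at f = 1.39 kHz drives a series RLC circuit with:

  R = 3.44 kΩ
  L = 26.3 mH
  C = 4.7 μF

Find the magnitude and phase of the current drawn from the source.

Step 1 — Angular frequency: ω = 2π·f = 2π·1390 = 8734 rad/s.
Step 2 — Component impedances:
  R: Z = R = 3440 Ω
  L: Z = jωL = j·8734·0.0263 = 0 + j229.7 Ω
  C: Z = 1/(jωC) = -j/(ω·C) = 0 - j24.36 Ω
Step 3 — Series combination: Z_total = R + L + C = 3440 + j205.3 Ω = 3446∠3.4° Ω.
Step 4 — Source phasor: V = 110∠-132.6° V = -74.46 - j80.97 V.
Step 5 — Ohm's law: I = V / Z_total = (-74.46 - j80.97) / (3440 + j205.3) = -0.02297 - j0.02217 A.
Step 6 — Convert to polar: |I| = 0.03192 A, ∠I = -136.0°.

I = 0.03192∠-136.0° A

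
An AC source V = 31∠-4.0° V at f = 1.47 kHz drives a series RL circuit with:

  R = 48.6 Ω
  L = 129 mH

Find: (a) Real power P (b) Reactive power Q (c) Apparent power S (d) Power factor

Step 1 — Angular frequency: ω = 2π·f = 2π·1470 = 9236 rad/s.
Step 2 — Component impedances:
  R: Z = R = 48.6 Ω
  L: Z = jωL = j·9236·0.129 = 0 + j1191 Ω
Step 3 — Series combination: Z_total = R + L = 48.6 + j1191 Ω = 1192∠87.7° Ω.
Step 4 — Source phasor: V = 31∠-4.0° V = 30.92 - j2.162 V.
Step 5 — Current: I = V / Z = -0.000755 - j0.02599 A = 0.026∠-91.7° A.
Step 6 — Complex power: S = V·I* = 0.03284 + j0.8052 VA.
Step 7 — Real power: P = Re(S) = 0.03284 W.
Step 8 — Reactive power: Q = Im(S) = 0.8052 VAR.
Step 9 — Apparent power: |S| = 0.8059 VA.
Step 10 — Power factor: PF = P/|S| = 0.04076 (lagging).

(a) P = 0.03284 W  (b) Q = 0.8052 VAR  (c) S = 0.8059 VA  (d) PF = 0.04076 (lagging)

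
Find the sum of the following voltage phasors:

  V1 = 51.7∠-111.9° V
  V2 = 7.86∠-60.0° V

Step 1 — Convert each phasor to rectangular form:
  V1 = 51.7·(cos(-111.9°) + j·sin(-111.9°)) = -19.28 - j47.97 V
  V2 = 7.86·(cos(-60.0°) + j·sin(-60.0°)) = 3.93 - j6.807 V
Step 2 — Sum components: V_total = -15.35 - j54.78 V.
Step 3 — Convert to polar: |V_total| = 56.89 V, ∠V_total = -105.7°.

V_total = 56.89∠-105.7° V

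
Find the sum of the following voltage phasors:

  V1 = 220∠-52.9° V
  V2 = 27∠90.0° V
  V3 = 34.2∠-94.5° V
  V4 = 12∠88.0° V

Step 1 — Convert each phasor to rectangular form:
  V1 = 220·(cos(-52.9°) + j·sin(-52.9°)) = 132.7 - j175.5 V
  V2 = 27·(cos(90.0°) + j·sin(90.0°)) = 0 + j27 V
  V3 = 34.2·(cos(-94.5°) + j·sin(-94.5°)) = -2.683 - j34.09 V
  V4 = 12·(cos(88.0°) + j·sin(88.0°)) = 0.4188 + j11.99 V
Step 2 — Sum components: V_total = 130.4 - j170.6 V.
Step 3 — Convert to polar: |V_total| = 214.7 V, ∠V_total = -52.6°.

V_total = 214.7∠-52.6° V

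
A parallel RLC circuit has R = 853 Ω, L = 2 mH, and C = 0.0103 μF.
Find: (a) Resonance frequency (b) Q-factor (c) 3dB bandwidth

Step 1 — Resonance: ω₀ = 1/√(LC) = 1/√(0.002·1.03e-08) = 2.203e+05 rad/s.
Step 2 — f₀ = ω₀/(2π) = 3.507e+04 Hz.
Step 3 — Parallel Q: Q = R/(ω₀L) = 853/(2.203e+05·0.002) = 1.936.
Step 4 — Bandwidth: Δω = ω₀/Q = 1.138e+05 rad/s; BW = Δω/(2π) = 1.811e+04 Hz.

(a) f₀ = 3.507e+04 Hz  (b) Q = 1.936  (c) BW = 1.811e+04 Hz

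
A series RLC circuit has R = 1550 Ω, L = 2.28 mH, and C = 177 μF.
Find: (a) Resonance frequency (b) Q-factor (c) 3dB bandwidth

Step 1 — Resonance: ω₀ = 1/√(LC) = 1/√(0.00228·0.000177) = 1574 rad/s.
Step 2 — f₀ = ω₀/(2π) = 250.5 Hz.
Step 3 — Series Q: Q = ω₀L/R = 1574·0.00228/1550 = 0.002316.
Step 4 — Bandwidth: Δω = ω₀/Q = 6.798e+05 rad/s; BW = Δω/(2π) = 1.082e+05 Hz.

(a) f₀ = 250.5 Hz  (b) Q = 0.002316  (c) BW = 1.082e+05 Hz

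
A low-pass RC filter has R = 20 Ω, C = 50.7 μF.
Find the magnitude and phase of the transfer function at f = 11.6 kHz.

Step 1 — Angular frequency: ω = 2π·1.16e+04 = 7.288e+04 rad/s.
Step 2 — Transfer function: H(jω) = 1/(1 + jωRC).
Step 3 — Denominator: 1 + jωRC = 1 + j·7.288e+04·20·5.07e-05 = 1 + j73.91.
Step 4 — H = 0.000183 - j0.01353.
Step 5 — Magnitude: |H| = 0.01353 (-37.4 dB); phase: φ = -89.2°.

|H| = 0.01353 (-37.4 dB), φ = -89.2°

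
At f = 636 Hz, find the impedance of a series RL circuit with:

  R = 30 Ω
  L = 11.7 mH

Step 1 — Angular frequency: ω = 2π·f = 2π·636 = 3996 rad/s.
Step 2 — Component impedances:
  R: Z = R = 30 Ω
  L: Z = jωL = j·3996·0.0117 = 0 + j46.75 Ω
Step 3 — Series combination: Z_total = R + L = 30 + j46.75 Ω = 55.55∠57.3° Ω.

Z = 30 + j46.75 Ω = 55.55∠57.3° Ω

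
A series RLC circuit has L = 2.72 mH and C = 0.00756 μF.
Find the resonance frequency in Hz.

Step 1 — Resonance condition Im(Z)=0 gives ω₀ = 1/√(LC).
Step 2 — ω₀ = 1/√(0.00272·7.56e-09) = 2.205e+05 rad/s.
Step 3 — f₀ = ω₀/(2π) = 3.51e+04 Hz.

f₀ = 3.51e+04 Hz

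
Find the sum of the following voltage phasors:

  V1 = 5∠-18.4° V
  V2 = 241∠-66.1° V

Step 1 — Convert each phasor to rectangular form:
  V1 = 5·(cos(-18.4°) + j·sin(-18.4°)) = 4.744 - j1.578 V
  V2 = 241·(cos(-66.1°) + j·sin(-66.1°)) = 97.64 - j220.3 V
Step 2 — Sum components: V_total = 102.4 - j221.9 V.
Step 3 — Convert to polar: |V_total| = 244.4 V, ∠V_total = -65.2°.

V_total = 244.4∠-65.2° V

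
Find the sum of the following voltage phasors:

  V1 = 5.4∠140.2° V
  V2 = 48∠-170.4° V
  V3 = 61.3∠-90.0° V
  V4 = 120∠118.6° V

Step 1 — Convert each phasor to rectangular form:
  V1 = 5.4·(cos(140.2°) + j·sin(140.2°)) = -4.149 + j3.457 V
  V2 = 48·(cos(-170.4°) + j·sin(-170.4°)) = -47.33 - j8.005 V
  V3 = 61.3·(cos(-90.0°) + j·sin(-90.0°)) = 0 - j61.3 V
  V4 = 120·(cos(118.6°) + j·sin(118.6°)) = -57.44 + j105.4 V
Step 2 — Sum components: V_total = -108.9 + j39.51 V.
Step 3 — Convert to polar: |V_total| = 115.9 V, ∠V_total = 160.1°.

V_total = 115.9∠160.1° V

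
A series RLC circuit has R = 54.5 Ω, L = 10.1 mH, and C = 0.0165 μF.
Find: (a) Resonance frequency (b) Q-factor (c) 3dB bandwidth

Step 1 — Resonance condition Im(Z)=0 gives ω₀ = 1/√(LC).
Step 2 — ω₀ = 1/√(0.0101·1.65e-08) = 7.746e+04 rad/s.
Step 3 — f₀ = ω₀/(2π) = 1.233e+04 Hz.
Step 4 — Series Q: Q = ω₀L/R = 7.746e+04·0.0101/54.5 = 14.36.
Step 5 — 3dB bandwidth: Δω = ω₀/Q = 5396 rad/s; BW = Δω/(2π) = 858.8 Hz.

(a) f₀ = 1.233e+04 Hz  (b) Q = 14.36  (c) BW = 858.8 Hz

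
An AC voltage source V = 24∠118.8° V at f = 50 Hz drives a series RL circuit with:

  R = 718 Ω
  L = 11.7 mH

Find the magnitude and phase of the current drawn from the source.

Step 1 — Angular frequency: ω = 2π·f = 2π·50 = 314.2 rad/s.
Step 2 — Component impedances:
  R: Z = R = 718 Ω
  L: Z = jωL = j·314.2·0.0117 = 0 + j3.676 Ω
Step 3 — Series combination: Z_total = R + L = 718 + j3.676 Ω = 718∠0.3° Ω.
Step 4 — Source phasor: V = 24∠118.8° V = -11.56 + j21.03 V.
Step 5 — Ohm's law: I = V / Z_total = (-11.56 + j21.03) / (718 + j3.676) = -0.01595 + j0.02937 A.
Step 6 — Convert to polar: |I| = 0.03343 A, ∠I = 118.5°.

I = 0.03343∠118.5° A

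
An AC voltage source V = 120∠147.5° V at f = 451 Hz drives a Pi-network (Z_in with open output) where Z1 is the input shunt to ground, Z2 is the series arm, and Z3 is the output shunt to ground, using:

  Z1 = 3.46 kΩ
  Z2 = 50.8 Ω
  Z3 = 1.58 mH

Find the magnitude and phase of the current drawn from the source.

Step 1 — Angular frequency: ω = 2π·f = 2π·451 = 2834 rad/s.
Step 2 — Component impedances:
  Z1: Z = R = 3460 Ω
  Z2: Z = R = 50.8 Ω
  Z3: Z = jωL = j·2834·0.00158 = 0 + j4.477 Ω
Step 3 — With open output, the series arm Z2 and the output shunt Z3 appear in series to ground: Z2 + Z3 = 50.8 + j4.477 Ω.
Step 4 — Parallel with input shunt Z1: Z_in = Z1 || (Z2 + Z3) = 50.07 + j4.349 Ω = 50.26∠5.0° Ω.
Step 5 — Source phasor: V = 120∠147.5° V = -101.2 + j64.48 V.
Step 6 — Ohm's law: I = V / Z_total = (-101.2 + j64.48) / (50.07 + j4.349) = -1.895 + j1.452 A.
Step 7 — Convert to polar: |I| = 2.388 A, ∠I = 142.5°.

I = 2.388∠142.5° A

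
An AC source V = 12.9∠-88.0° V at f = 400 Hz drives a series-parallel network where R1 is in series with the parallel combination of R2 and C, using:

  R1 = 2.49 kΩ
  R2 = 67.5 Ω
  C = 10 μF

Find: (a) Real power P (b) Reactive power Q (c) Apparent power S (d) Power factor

Step 1 — Angular frequency: ω = 2π·f = 2π·400 = 2513 rad/s.
Step 2 — Component impedances:
  R1: Z = R = 2490 Ω
  R2: Z = R = 67.5 Ω
  C: Z = 1/(jωC) = -j/(ω·C) = 0 - j39.79 Ω
Step 3 — Parallel branch: R2 || C = 1/(1/R2 + 1/C) = 17.41 - j29.53 Ω.
Step 4 — Series with R1: Z_total = R1 + (R2 || C) = 2507 - j29.53 Ω = 2508∠-0.7° Ω.
Step 5 — Source phasor: V = 12.9∠-88.0° V = 0.4502 - j12.89 V.
Step 6 — Current: I = V / Z = 0.0002401 - j0.005139 A = 0.005144∠-87.3° A.
Step 7 — Complex power: S = V·I* = 0.06636 - j0.0007815 VA.
Step 8 — Real power: P = Re(S) = 0.06636 W.
Step 9 — Reactive power: Q = Im(S) = -0.0007815 VAR.
Step 10 — Apparent power: |S| = 0.06636 VA.
Step 11 — Power factor: PF = P/|S| = 0.9999 (leading).

(a) P = 0.06636 W  (b) Q = -0.0007815 VAR  (c) S = 0.06636 VA  (d) PF = 0.9999 (leading)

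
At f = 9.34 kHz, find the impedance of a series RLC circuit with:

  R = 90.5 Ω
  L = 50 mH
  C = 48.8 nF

Step 1 — Angular frequency: ω = 2π·f = 2π·9340 = 5.868e+04 rad/s.
Step 2 — Component impedances:
  R: Z = R = 90.5 Ω
  L: Z = jωL = j·5.868e+04·0.05 = 0 + j2934 Ω
  C: Z = 1/(jωC) = -j/(ω·C) = 0 - j349.2 Ω
Step 3 — Series combination: Z_total = R + L + C = 90.5 + j2585 Ω = 2587∠88.0° Ω.

Z = 90.5 + j2585 Ω = 2587∠88.0° Ω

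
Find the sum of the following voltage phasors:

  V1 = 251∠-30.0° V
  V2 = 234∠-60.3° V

Step 1 — Convert each phasor to rectangular form:
  V1 = 251·(cos(-30.0°) + j·sin(-30.0°)) = 217.4 - j125.5 V
  V2 = 234·(cos(-60.3°) + j·sin(-60.3°)) = 115.9 - j203.3 V
Step 2 — Sum components: V_total = 333.3 - j328.8 V.
Step 3 — Convert to polar: |V_total| = 468.2 V, ∠V_total = -44.6°.

V_total = 468.2∠-44.6° V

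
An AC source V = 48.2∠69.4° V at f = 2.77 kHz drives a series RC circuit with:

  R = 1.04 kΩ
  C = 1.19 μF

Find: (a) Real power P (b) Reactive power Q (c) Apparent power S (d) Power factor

Step 1 — Angular frequency: ω = 2π·f = 2π·2770 = 1.74e+04 rad/s.
Step 2 — Component impedances:
  R: Z = R = 1040 Ω
  C: Z = 1/(jωC) = -j/(ω·C) = 0 - j48.28 Ω
Step 3 — Series combination: Z_total = R + C = 1040 - j48.28 Ω = 1041∠-2.7° Ω.
Step 4 — Source phasor: V = 48.2∠69.4° V = 16.96 + j45.12 V.
Step 5 — Current: I = V / Z = 0.01426 + j0.04404 A = 0.0463∠72.1° A.
Step 6 — Complex power: S = V·I* = 2.229 - j0.1035 VA.
Step 7 — Real power: P = Re(S) = 2.229 W.
Step 8 — Reactive power: Q = Im(S) = -0.1035 VAR.
Step 9 — Apparent power: |S| = 2.231 VA.
Step 10 — Power factor: PF = P/|S| = 0.9989 (leading).

(a) P = 2.229 W  (b) Q = -0.1035 VAR  (c) S = 2.231 VA  (d) PF = 0.9989 (leading)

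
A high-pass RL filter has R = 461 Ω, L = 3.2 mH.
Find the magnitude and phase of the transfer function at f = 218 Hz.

Step 1 — Angular frequency: ω = 2π·218 = 1370 rad/s.
Step 2 — Transfer function: H(jω) = jωL/(R + jωL).
Step 3 — Numerator jωL = j·4.383; denominator R + jωL = 461 + j4.383.
Step 4 — H = 9.039e-05 + j0.009507.
Step 5 — Magnitude: |H| = 0.009507 (-40.4 dB); phase: φ = 89.5°.

|H| = 0.009507 (-40.4 dB), φ = 89.5°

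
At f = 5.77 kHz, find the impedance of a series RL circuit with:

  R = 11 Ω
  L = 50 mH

Step 1 — Angular frequency: ω = 2π·f = 2π·5770 = 3.625e+04 rad/s.
Step 2 — Component impedances:
  R: Z = R = 11 Ω
  L: Z = jωL = j·3.625e+04·0.05 = 0 + j1813 Ω
Step 3 — Series combination: Z_total = R + L = 11 + j1813 Ω = 1813∠89.7° Ω.

Z = 11 + j1813 Ω = 1813∠89.7° Ω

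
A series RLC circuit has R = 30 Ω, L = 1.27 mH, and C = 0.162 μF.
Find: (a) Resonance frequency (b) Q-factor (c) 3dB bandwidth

Step 1 — Resonance: ω₀ = 1/√(LC) = 1/√(0.00127·1.62e-07) = 6.972e+04 rad/s.
Step 2 — f₀ = ω₀/(2π) = 1.11e+04 Hz.
Step 3 — Series Q: Q = ω₀L/R = 6.972e+04·0.00127/30 = 2.951.
Step 4 — Bandwidth: Δω = ω₀/Q = 2.362e+04 rad/s; BW = Δω/(2π) = 3760 Hz.

(a) f₀ = 1.11e+04 Hz  (b) Q = 2.951  (c) BW = 3760 Hz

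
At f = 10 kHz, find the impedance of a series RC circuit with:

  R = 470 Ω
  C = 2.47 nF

Step 1 — Angular frequency: ω = 2π·f = 2π·1e+04 = 6.283e+04 rad/s.
Step 2 — Component impedances:
  R: Z = R = 470 Ω
  C: Z = 1/(jωC) = -j/(ω·C) = 0 - j6444 Ω
Step 3 — Series combination: Z_total = R + C = 470 - j6444 Ω = 6461∠-85.8° Ω.

Z = 470 - j6444 Ω = 6461∠-85.8° Ω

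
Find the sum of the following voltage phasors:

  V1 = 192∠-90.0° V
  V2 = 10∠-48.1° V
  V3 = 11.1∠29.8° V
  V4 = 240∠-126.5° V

Step 1 — Convert each phasor to rectangular form:
  V1 = 192·(cos(-90.0°) + j·sin(-90.0°)) = 0 - j192 V
  V2 = 10·(cos(-48.1°) + j·sin(-48.1°)) = 6.678 - j7.443 V
  V3 = 11.1·(cos(29.8°) + j·sin(29.8°)) = 9.632 + j5.516 V
  V4 = 240·(cos(-126.5°) + j·sin(-126.5°)) = -142.8 - j192.9 V
Step 2 — Sum components: V_total = -126.4 - j386.9 V.
Step 3 — Convert to polar: |V_total| = 407 V, ∠V_total = -108.1°.

V_total = 407∠-108.1° V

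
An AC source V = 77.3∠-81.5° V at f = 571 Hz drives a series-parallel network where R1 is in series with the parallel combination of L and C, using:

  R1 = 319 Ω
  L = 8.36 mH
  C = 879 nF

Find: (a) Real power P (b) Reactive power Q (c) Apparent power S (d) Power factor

Step 1 — Angular frequency: ω = 2π·f = 2π·571 = 3588 rad/s.
Step 2 — Component impedances:
  R1: Z = R = 319 Ω
  L: Z = jωL = j·3588·0.00836 = 0 + j29.99 Ω
  C: Z = 1/(jωC) = -j/(ω·C) = 0 - j317.1 Ω
Step 3 — Parallel branch: L || C = 1/(1/L + 1/C) = 0 + j33.13 Ω.
Step 4 — Series with R1: Z_total = R1 + (L || C) = 319 + j33.13 Ω = 320.7∠5.9° Ω.
Step 5 — Source phasor: V = 77.3∠-81.5° V = 11.43 - j76.45 V.
Step 6 — Current: I = V / Z = 0.01081 - j0.2408 A = 0.241∠-87.4° A.
Step 7 — Complex power: S = V·I* = 18.53 + j1.924 VA.
Step 8 — Real power: P = Re(S) = 18.53 W.
Step 9 — Reactive power: Q = Im(S) = 1.924 VAR.
Step 10 — Apparent power: |S| = 18.63 VA.
Step 11 — Power factor: PF = P/|S| = 0.9947 (lagging).

(a) P = 18.53 W  (b) Q = 1.924 VAR  (c) S = 18.63 VA  (d) PF = 0.9947 (lagging)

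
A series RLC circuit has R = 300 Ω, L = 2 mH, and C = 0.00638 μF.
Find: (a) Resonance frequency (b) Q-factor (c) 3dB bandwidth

Step 1 — Resonance condition Im(Z)=0 gives ω₀ = 1/√(LC).
Step 2 — ω₀ = 1/√(0.002·6.38e-09) = 2.799e+05 rad/s.
Step 3 — f₀ = ω₀/(2π) = 4.455e+04 Hz.
Step 4 — Series Q: Q = ω₀L/R = 2.799e+05·0.002/300 = 1.866.
Step 5 — 3dB bandwidth: Δω = ω₀/Q = 1.5e+05 rad/s; BW = Δω/(2π) = 2.387e+04 Hz.

(a) f₀ = 4.455e+04 Hz  (b) Q = 1.866  (c) BW = 2.387e+04 Hz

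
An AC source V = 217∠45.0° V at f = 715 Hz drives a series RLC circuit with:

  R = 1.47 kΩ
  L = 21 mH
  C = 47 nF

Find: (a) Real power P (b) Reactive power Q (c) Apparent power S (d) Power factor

Step 1 — Angular frequency: ω = 2π·f = 2π·715 = 4492 rad/s.
Step 2 — Component impedances:
  R: Z = R = 1470 Ω
  L: Z = jωL = j·4492·0.021 = 0 + j94.34 Ω
  C: Z = 1/(jωC) = -j/(ω·C) = 0 - j4736 Ω
Step 3 — Series combination: Z_total = R + L + C = 1470 - j4642 Ω = 4869∠-72.4° Ω.
Step 4 — Source phasor: V = 217∠45.0° V = 153.4 + j153.4 V.
Step 5 — Current: I = V / Z = -0.02053 + j0.03956 A = 0.04457∠117.4° A.
Step 6 — Complex power: S = V·I* = 2.92 - j9.22 VA.
Step 7 — Real power: P = Re(S) = 2.92 W.
Step 8 — Reactive power: Q = Im(S) = -9.22 VAR.
Step 9 — Apparent power: |S| = 9.671 VA.
Step 10 — Power factor: PF = P/|S| = 0.3019 (leading).

(a) P = 2.92 W  (b) Q = -9.22 VAR  (c) S = 9.671 VA  (d) PF = 0.3019 (leading)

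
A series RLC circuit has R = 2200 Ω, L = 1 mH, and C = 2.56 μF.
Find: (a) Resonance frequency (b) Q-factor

Step 1 — Resonance condition Im(Z)=0 gives ω₀ = 1/√(LC).
Step 2 — ω₀ = 1/√(0.001·2.56e-06) = 1.976e+04 rad/s.
Step 3 — f₀ = ω₀/(2π) = 3146 Hz.
Step 4 — Series Q: Q = ω₀L/R = 1.976e+04·0.001/2200 = 0.008984.

(a) f₀ = 3146 Hz  (b) Q = 0.008984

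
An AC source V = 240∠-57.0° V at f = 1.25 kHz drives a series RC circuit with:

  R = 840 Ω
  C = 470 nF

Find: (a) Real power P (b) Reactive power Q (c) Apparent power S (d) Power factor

Step 1 — Angular frequency: ω = 2π·f = 2π·1250 = 7854 rad/s.
Step 2 — Component impedances:
  R: Z = R = 840 Ω
  C: Z = 1/(jωC) = -j/(ω·C) = 0 - j270.9 Ω
Step 3 — Series combination: Z_total = R + C = 840 - j270.9 Ω = 882.6∠-17.9° Ω.
Step 4 — Source phasor: V = 240∠-57.0° V = 130.7 - j201.3 V.
Step 5 — Current: I = V / Z = 0.2109 - j0.1716 A = 0.2719∠-39.1° A.
Step 6 — Complex power: S = V·I* = 62.11 - j20.03 VA.
Step 7 — Real power: P = Re(S) = 62.11 W.
Step 8 — Reactive power: Q = Im(S) = -20.03 VAR.
Step 9 — Apparent power: |S| = 65.26 VA.
Step 10 — Power factor: PF = P/|S| = 0.9517 (leading).

(a) P = 62.11 W  (b) Q = -20.03 VAR  (c) S = 65.26 VA  (d) PF = 0.9517 (leading)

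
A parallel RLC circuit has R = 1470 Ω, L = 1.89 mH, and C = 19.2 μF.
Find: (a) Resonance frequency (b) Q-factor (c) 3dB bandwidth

Step 1 — Resonance: ω₀ = 1/√(LC) = 1/√(0.00189·1.92e-05) = 5250 rad/s.
Step 2 — f₀ = ω₀/(2π) = 835.5 Hz.
Step 3 — Parallel Q: Q = R/(ω₀L) = 1470/(5250·0.00189) = 148.2.
Step 4 — Bandwidth: Δω = ω₀/Q = 35.43 rad/s; BW = Δω/(2π) = 5.639 Hz.

(a) f₀ = 835.5 Hz  (b) Q = 148.2  (c) BW = 5.639 Hz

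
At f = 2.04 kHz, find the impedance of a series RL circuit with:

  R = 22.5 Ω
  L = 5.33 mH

Step 1 — Angular frequency: ω = 2π·f = 2π·2040 = 1.282e+04 rad/s.
Step 2 — Component impedances:
  R: Z = R = 22.5 Ω
  L: Z = jωL = j·1.282e+04·0.00533 = 0 + j68.32 Ω
Step 3 — Series combination: Z_total = R + L = 22.5 + j68.32 Ω = 71.93∠71.8° Ω.

Z = 22.5 + j68.32 Ω = 71.93∠71.8° Ω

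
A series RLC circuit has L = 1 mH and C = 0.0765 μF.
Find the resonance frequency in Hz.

Step 1 — Resonance condition Im(Z)=0 gives ω₀ = 1/√(LC).
Step 2 — ω₀ = 1/√(0.001·7.65e-08) = 1.143e+05 rad/s.
Step 3 — f₀ = ω₀/(2π) = 1.82e+04 Hz.

f₀ = 1.82e+04 Hz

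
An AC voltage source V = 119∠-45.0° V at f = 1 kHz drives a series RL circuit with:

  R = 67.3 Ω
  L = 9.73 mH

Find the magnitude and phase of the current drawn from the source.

Step 1 — Angular frequency: ω = 2π·f = 2π·1000 = 6283 rad/s.
Step 2 — Component impedances:
  R: Z = R = 67.3 Ω
  L: Z = jωL = j·6283·0.00973 = 0 + j61.14 Ω
Step 3 — Series combination: Z_total = R + L = 67.3 + j61.14 Ω = 90.92∠42.3° Ω.
Step 4 — Source phasor: V = 119∠-45.0° V = 84.15 - j84.15 V.
Step 5 — Ohm's law: I = V / Z_total = (84.15 - j84.15) / (67.3 + j61.14) = 0.06275 - j1.307 A.
Step 6 — Convert to polar: |I| = 1.309 A, ∠I = -87.3°.

I = 1.309∠-87.3° A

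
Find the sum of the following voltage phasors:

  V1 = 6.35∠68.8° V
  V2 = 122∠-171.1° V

Step 1 — Convert each phasor to rectangular form:
  V1 = 6.35·(cos(68.8°) + j·sin(68.8°)) = 2.296 + j5.92 V
  V2 = 122·(cos(-171.1°) + j·sin(-171.1°)) = -120.5 - j18.87 V
Step 2 — Sum components: V_total = -118.2 - j12.95 V.
Step 3 — Convert to polar: |V_total| = 118.9 V, ∠V_total = -173.7°.

V_total = 118.9∠-173.7° V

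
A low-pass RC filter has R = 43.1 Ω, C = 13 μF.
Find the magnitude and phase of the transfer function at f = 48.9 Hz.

Step 1 — Angular frequency: ω = 2π·48.9 = 307.2 rad/s.
Step 2 — Transfer function: H(jω) = 1/(1 + jωRC).
Step 3 — Denominator: 1 + jωRC = 1 + j·307.2·43.1·1.3e-05 = 1 + j0.1722.
Step 4 — H = 0.9712 - j0.1672.
Step 5 — Magnitude: |H| = 0.9855 (-0.1 dB); phase: φ = -9.8°.

|H| = 0.9855 (-0.1 dB), φ = -9.8°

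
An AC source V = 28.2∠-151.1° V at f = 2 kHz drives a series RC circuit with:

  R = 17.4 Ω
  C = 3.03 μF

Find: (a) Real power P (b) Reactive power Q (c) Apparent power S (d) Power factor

Step 1 — Angular frequency: ω = 2π·f = 2π·2000 = 1.257e+04 rad/s.
Step 2 — Component impedances:
  R: Z = R = 17.4 Ω
  C: Z = 1/(jωC) = -j/(ω·C) = 0 - j26.26 Ω
Step 3 — Series combination: Z_total = R + C = 17.4 - j26.26 Ω = 31.5∠-56.5° Ω.
Step 4 — Source phasor: V = 28.2∠-151.1° V = -24.69 - j13.63 V.
Step 5 — Current: I = V / Z = -0.07218 - j0.8922 A = 0.8951∠-94.6° A.
Step 6 — Complex power: S = V·I* = 13.94 - j21.04 VA.
Step 7 — Real power: P = Re(S) = 13.94 W.
Step 8 — Reactive power: Q = Im(S) = -21.04 VAR.
Step 9 — Apparent power: |S| = 25.24 VA.
Step 10 — Power factor: PF = P/|S| = 0.5523 (leading).

(a) P = 13.94 W  (b) Q = -21.04 VAR  (c) S = 25.24 VA  (d) PF = 0.5523 (leading)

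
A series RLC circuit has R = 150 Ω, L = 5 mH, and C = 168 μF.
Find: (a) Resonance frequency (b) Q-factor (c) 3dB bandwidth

Step 1 — Resonance condition Im(Z)=0 gives ω₀ = 1/√(LC).
Step 2 — ω₀ = 1/√(0.005·0.000168) = 1091 rad/s.
Step 3 — f₀ = ω₀/(2π) = 173.7 Hz.
Step 4 — Series Q: Q = ω₀L/R = 1091·0.005/150 = 0.03637.
Step 5 — 3dB bandwidth: Δω = ω₀/Q = 3e+04 rad/s; BW = Δω/(2π) = 4775 Hz.

(a) f₀ = 173.7 Hz  (b) Q = 0.03637  (c) BW = 4775 Hz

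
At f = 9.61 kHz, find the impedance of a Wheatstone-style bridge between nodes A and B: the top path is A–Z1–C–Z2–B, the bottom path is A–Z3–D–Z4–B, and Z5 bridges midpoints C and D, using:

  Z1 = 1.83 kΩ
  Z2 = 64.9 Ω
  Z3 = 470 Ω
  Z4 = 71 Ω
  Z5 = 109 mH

Step 1 — Angular frequency: ω = 2π·f = 2π·9610 = 6.038e+04 rad/s.
Step 2 — Component impedances:
  Z1: Z = R = 1830 Ω
  Z2: Z = R = 64.9 Ω
  Z3: Z = R = 470 Ω
  Z4: Z = R = 71 Ω
  Z5: Z = jωL = j·6.038e+04·0.109 = 0 + j6582 Ω
Step 3 — Bridge requires nodal analysis (the Z5 bridge couples midpoints C and D, so the two paths cannot be reduced to a simple series/parallel combination). Setting node B to ground and injecting 1 A at node A, the 3-node admittance system at A, C, D solves to V_A = Z_AB = 420.8 + j0.253 Ω = 420.8∠0.0° Ω.

Z = 420.8 + j0.253 Ω = 420.8∠0.0° Ω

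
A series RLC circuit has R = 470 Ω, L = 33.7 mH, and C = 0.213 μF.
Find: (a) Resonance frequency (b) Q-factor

Step 1 — Resonance condition Im(Z)=0 gives ω₀ = 1/√(LC).
Step 2 — ω₀ = 1/√(0.0337·2.13e-07) = 1.18e+04 rad/s.
Step 3 — f₀ = ω₀/(2π) = 1879 Hz.
Step 4 — Series Q: Q = ω₀L/R = 1.18e+04·0.0337/470 = 0.8463.

(a) f₀ = 1879 Hz  (b) Q = 0.8463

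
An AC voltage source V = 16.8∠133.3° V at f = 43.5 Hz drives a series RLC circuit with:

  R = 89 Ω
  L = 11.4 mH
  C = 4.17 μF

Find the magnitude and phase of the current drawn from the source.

Step 1 — Angular frequency: ω = 2π·f = 2π·43.5 = 273.3 rad/s.
Step 2 — Component impedances:
  R: Z = R = 89 Ω
  L: Z = jωL = j·273.3·0.0114 = 0 + j3.116 Ω
  C: Z = 1/(jωC) = -j/(ω·C) = 0 - j877.4 Ω
Step 3 — Series combination: Z_total = R + L + C = 89 - j874.3 Ω = 878.8∠-84.2° Ω.
Step 4 — Source phasor: V = 16.8∠133.3° V = -11.52 + j12.23 V.
Step 5 — Ohm's law: I = V / Z_total = (-11.52 + j12.23) / (89 - j874.3) = -0.01517 - j0.01163 A.
Step 6 — Convert to polar: |I| = 0.01912 A, ∠I = -142.5°.

I = 0.01912∠-142.5° A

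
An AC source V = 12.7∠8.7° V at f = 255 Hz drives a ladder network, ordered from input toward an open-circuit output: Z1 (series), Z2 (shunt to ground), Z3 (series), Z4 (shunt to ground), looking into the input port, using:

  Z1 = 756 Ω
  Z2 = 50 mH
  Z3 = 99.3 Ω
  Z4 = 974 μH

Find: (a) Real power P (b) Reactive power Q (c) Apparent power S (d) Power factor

Step 1 — Angular frequency: ω = 2π·f = 2π·255 = 1602 rad/s.
Step 2 — Component impedances:
  Z1: Z = R = 756 Ω
  Z2: Z = jωL = j·1602·0.05 = 0 + j80.11 Ω
  Z3: Z = R = 99.3 Ω
  Z4: Z = jωL = j·1602·0.000974 = 0 + j1.561 Ω
Step 3 — Ladder network (open output): work backward from the far end, alternating series and parallel combinations. Z_in = 794.6 + j48.4 Ω = 796∠3.5° Ω.
Step 4 — Source phasor: V = 12.7∠8.7° V = 12.55 + j1.921 V.
Step 5 — Current: I = V / Z = 0.01589 + j0.00145 A = 0.01595∠5.2° A.
Step 6 — Complex power: S = V·I* = 0.2022 + j0.01232 VA.
Step 7 — Real power: P = Re(S) = 0.2022 W.
Step 8 — Reactive power: Q = Im(S) = 0.01232 VAR.
Step 9 — Apparent power: |S| = 0.2026 VA.
Step 10 — Power factor: PF = P/|S| = 0.9981 (lagging).

(a) P = 0.2022 W  (b) Q = 0.01232 VAR  (c) S = 0.2026 VA  (d) PF = 0.9981 (lagging)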